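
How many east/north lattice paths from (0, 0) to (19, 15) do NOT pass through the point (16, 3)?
Number of paths = 1855526625

Total paths from (0, 0) to (19, 15): C(34, 19) = 1855967520. Paths through (16, 3): (paths (0, 0) → (16, 3)) × (paths (16, 3) → (19, 15)) = C(19, 16) · C(15, 3) = 969 · 455 = 440895. Avoidance count = 1855967520 − 440895 = 1855526625.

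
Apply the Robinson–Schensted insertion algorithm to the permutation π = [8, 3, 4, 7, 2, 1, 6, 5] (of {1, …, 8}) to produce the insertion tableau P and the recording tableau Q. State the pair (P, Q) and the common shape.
P = [1, 4, 5] / [2, 6] / [3, 7] / [8];  Q = [1, 3, 4] / [2, 7] / [5, 8] / [6];  common shape = (3, 2, 2, 1)

Row-insert the values π_1, π_2, … into P one at a time, bumping the leftmost entry strictly greater than the inserted value down to the next row. The recording tableau Q records, in position (i, j), the step at which that cell was added to P.
  Insert 8 (step 1): P = [8];  Q = [1]
  Insert 3 (step 2): P = [3] / [8];  Q = [1] / [2]
  Insert 4 (step 3): P = [3, 4] / [8];  Q = [1, 3] / [2]
  Insert 7 (step 4): P = [3, 4, 7] / [8];  Q = [1, 3, 4] / [2]
  Insert 2 (step 5): P = [2, 4, 7] / [3] / [8];  Q = [1, 3, 4] / [2] / [5]
  Insert 1 (step 6): P = [1, 4, 7] / [2] / [3] / [8];  Q = [1, 3, 4] / [2] / [5] / [6]
  Insert 6 (step 7): P = [1, 4, 6] / [2, 7] / [3] / [8];  Q = [1, 3, 4] / [2, 7] / [5] / [6]
  Insert 5 (step 8): P = [1, 4, 5] / [2, 6] / [3, 7] / [8];  Q = [1, 3, 4] / [2, 7] / [5, 8] / [6]
Final shape: (3, 2, 2, 1).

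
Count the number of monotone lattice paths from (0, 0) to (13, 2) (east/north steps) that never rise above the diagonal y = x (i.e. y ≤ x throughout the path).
Number of paths = 90

By the reflection principle (André's argument), the number of monotone paths to (13, 2) with n ≤ m that never go above y = x is C(15, 13) − C(15, 14) = 105 − 15 = 90.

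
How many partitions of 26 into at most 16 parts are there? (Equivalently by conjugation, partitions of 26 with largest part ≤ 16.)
p(26, parts ≤ 16) = 2339

Use the recurrence p(n, m) = p(n, m−1) + p(n−m, m): either the largest part is < m (count p(n, m−1)) or the largest part is exactly m (remove one copy of m, count p(n−m, m)). With p(0, ·) = 1 this gives p(26, parts ≤ 16) = 2339. (By conjugating Young diagrams, this also counts partitions of 26 into at most 16 parts.)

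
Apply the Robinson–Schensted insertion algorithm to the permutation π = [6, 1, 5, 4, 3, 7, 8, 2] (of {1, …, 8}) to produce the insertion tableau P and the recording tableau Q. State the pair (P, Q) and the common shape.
P = [1, 2, 7, 8] / [3] / [4] / [5] / [6];  Q = [1, 3, 6, 7] / [2] / [4] / [5] / [8];  common shape = (4, 1, 1, 1, 1)

Row-insert the values π_1, π_2, … into P one at a time, bumping the leftmost entry strictly greater than the inserted value down to the next row. The recording tableau Q records, in position (i, j), the step at which that cell was added to P.
  Insert 6 (step 1): P = [6];  Q = [1]
  Insert 1 (step 2): P = [1] / [6];  Q = [1] / [2]
  Insert 5 (step 3): P = [1, 5] / [6];  Q = [1, 3] / [2]
  Insert 4 (step 4): P = [1, 4] / [5] / [6];  Q = [1, 3] / [2] / [4]
  Insert 3 (step 5): P = [1, 3] / [4] / [5] / [6];  Q = [1, 3] / [2] / [4] / [5]
  Insert 7 (step 6): P = [1, 3, 7] / [4] / [5] / [6];  Q = [1, 3, 6] / [2] / [4] / [5]
  Insert 8 (step 7): P = [1, 3, 7, 8] / [4] / [5] / [6];  Q = [1, 3, 6, 7] / [2] / [4] / [5]
  Insert 2 (step 8): P = [1, 2, 7, 8] / [3] / [4] / [5] / [6];  Q = [1, 3, 6, 7] / [2] / [4] / [5] / [8]
Final shape: (4, 1, 1, 1, 1).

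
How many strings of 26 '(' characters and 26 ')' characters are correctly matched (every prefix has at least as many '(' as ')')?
C_26 = 18367353072152

These balanced parentheses are counted by the Catalan number C_n = (1/(n + 1)) · C(2n, n). For n = 26: C_26 = (1/27) · C(52, 26) = 495918532948104/27 = 18367353072152.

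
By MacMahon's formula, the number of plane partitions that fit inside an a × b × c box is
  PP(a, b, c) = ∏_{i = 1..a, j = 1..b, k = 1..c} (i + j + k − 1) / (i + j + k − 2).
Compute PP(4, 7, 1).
PP(4, 7, 1) = 330

Evaluate the triple product over i = 1..4, j = 1..7, k = 1..1. The factors are (2/1) · (3/2) · (4/3) · (5/4) · (6/5) · (7/6) · (8/7) · (3/2) · … (28 factors total). The numerators and denominators telescope so the product is an integer; carrying out the multiplication exactly gives PP(4, 7, 1) = 330.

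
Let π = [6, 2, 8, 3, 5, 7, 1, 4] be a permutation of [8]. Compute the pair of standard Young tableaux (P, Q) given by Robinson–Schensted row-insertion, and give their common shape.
P = [1, 3, 4, 7] / [2, 5] / [6, 8];  Q = [1, 3, 5, 6] / [2, 4] / [7, 8];  common shape = (4, 2, 2)

Row-insert the values π_1, π_2, … into P one at a time, bumping the leftmost entry strictly greater than the inserted value down to the next row. The recording tableau Q records, in position (i, j), the step at which that cell was added to P.
  Insert 6 (step 1): P = [6];  Q = [1]
  Insert 2 (step 2): P = [2] / [6];  Q = [1] / [2]
  Insert 8 (step 3): P = [2, 8] / [6];  Q = [1, 3] / [2]
  Insert 3 (step 4): P = [2, 3] / [6, 8];  Q = [1, 3] / [2, 4]
  Insert 5 (step 5): P = [2, 3, 5] / [6, 8];  Q = [1, 3, 5] / [2, 4]
  Insert 7 (step 6): P = [2, 3, 5, 7] / [6, 8];  Q = [1, 3, 5, 6] / [2, 4]
  Insert 1 (step 7): P = [1, 3, 5, 7] / [2, 8] / [6];  Q = [1, 3, 5, 6] / [2, 4] / [7]
  Insert 4 (step 8): P = [1, 3, 4, 7] / [2, 5] / [6, 8];  Q = [1, 3, 5, 6] / [2, 4] / [7, 8]
Final shape: (4, 2, 2).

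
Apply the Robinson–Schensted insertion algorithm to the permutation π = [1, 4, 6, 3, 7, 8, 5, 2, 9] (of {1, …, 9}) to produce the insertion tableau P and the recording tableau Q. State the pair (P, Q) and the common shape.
P = [1, 2, 5, 7, 8, 9] / [3, 6] / [4];  Q = [1, 2, 3, 5, 6, 9] / [4, 7] / [8];  common shape = (6, 2, 1)

Row-insert the values π_1, π_2, … into P one at a time, bumping the leftmost entry strictly greater than the inserted value down to the next row. The recording tableau Q records, in position (i, j), the step at which that cell was added to P.
  Insert 1 (step 1): P = [1];  Q = [1]
  Insert 4 (step 2): P = [1, 4];  Q = [1, 2]
  Insert 6 (step 3): P = [1, 4, 6];  Q = [1, 2, 3]
  Insert 3 (step 4): P = [1, 3, 6] / [4];  Q = [1, 2, 3] / [4]
  Insert 7 (step 5): P = [1, 3, 6, 7] / [4];  Q = [1, 2, 3, 5] / [4]
  Insert 8 (step 6): P = [1, 3, 6, 7, 8] / [4];  Q = [1, 2, 3, 5, 6] / [4]
  Insert 5 (step 7): P = [1, 3, 5, 7, 8] / [4, 6];  Q = [1, 2, 3, 5, 6] / [4, 7]
  Insert 2 (step 8): P = [1, 2, 5, 7, 8] / [3, 6] / [4];  Q = [1, 2, 3, 5, 6] / [4, 7] / [8]
  Insert 9 (step 9): P = [1, 2, 5, 7, 8, 9] / [3, 6] / [4];  Q = [1, 2, 3, 5, 6, 9] / [4, 7] / [8]
Final shape: (6, 2, 1).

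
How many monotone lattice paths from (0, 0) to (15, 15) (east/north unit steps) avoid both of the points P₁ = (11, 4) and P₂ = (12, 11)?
Number of paths = 106313765

Inclusion–exclusion. Total paths: C(30, 15) = 155117520. Through P₁: C(15, 11)·C(15, 4) = 1863225. Through P₂: C(23, 12)·C(7, 3) = 47322730. Since P₁ is strictly southwest of P₂, a monotone path through both must visit P₁ then P₂; paths through both = C(15, 11)·C(8, 1)·C(7, 3) = 382200. Avoid both = 155117520 − 1863225 − 47322730 + 382200 = 106313765.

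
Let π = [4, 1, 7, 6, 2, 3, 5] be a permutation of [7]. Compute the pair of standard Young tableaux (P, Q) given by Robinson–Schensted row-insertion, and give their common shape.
P = [1, 2, 3, 5] / [4, 6] / [7];  Q = [1, 3, 6, 7] / [2, 4] / [5];  common shape = (4, 2, 1)

Row-insert the values π_1, π_2, … into P one at a time, bumping the leftmost entry strictly greater than the inserted value down to the next row. The recording tableau Q records, in position (i, j), the step at which that cell was added to P.
  Insert 4 (step 1): P = [4];  Q = [1]
  Insert 1 (step 2): P = [1] / [4];  Q = [1] / [2]
  Insert 7 (step 3): P = [1, 7] / [4];  Q = [1, 3] / [2]
  Insert 6 (step 4): P = [1, 6] / [4, 7];  Q = [1, 3] / [2, 4]
  Insert 2 (step 5): P = [1, 2] / [4, 6] / [7];  Q = [1, 3] / [2, 4] / [5]
  Insert 3 (step 6): P = [1, 2, 3] / [4, 6] / [7];  Q = [1, 3, 6] / [2, 4] / [5]
  Insert 5 (step 7): P = [1, 2, 3, 5] / [4, 6] / [7];  Q = [1, 3, 6, 7] / [2, 4] / [5]
Final shape: (4, 2, 1).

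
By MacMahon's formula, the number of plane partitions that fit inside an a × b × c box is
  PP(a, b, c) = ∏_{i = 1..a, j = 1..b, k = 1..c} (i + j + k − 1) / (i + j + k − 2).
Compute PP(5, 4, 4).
PP(5, 4, 4) = 1646568

Evaluate the triple product over i = 1..5, j = 1..4, k = 1..4. The factors are (2/1) · (3/2) · (4/3) · (5/4) · (3/2) · (4/3) · (5/4) · (6/5) · … (80 factors total). The numerators and denominators telescope so the product is an integer; carrying out the multiplication exactly gives PP(5, 4, 4) = 1646568.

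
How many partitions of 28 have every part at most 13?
p(28, parts ≤ 13) = 3210

Use the recurrence p(n, m) = p(n, m−1) + p(n−m, m): either the largest part is < m (count p(n, m−1)) or the largest part is exactly m (remove one copy of m, count p(n−m, m)). With p(0, ·) = 1 this gives p(28, parts ≤ 13) = 3210. (By conjugating Young diagrams, this also counts partitions of 28 into at most 13 parts.)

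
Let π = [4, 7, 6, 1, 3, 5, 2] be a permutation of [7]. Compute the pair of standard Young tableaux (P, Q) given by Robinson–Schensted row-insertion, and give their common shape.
P = [1, 2, 5] / [3, 6] / [4] / [7];  Q = [1, 2, 6] / [3, 5] / [4] / [7];  common shape = (3, 2, 1, 1)

Row-insert the values π_1, π_2, … into P one at a time, bumping the leftmost entry strictly greater than the inserted value down to the next row. The recording tableau Q records, in position (i, j), the step at which that cell was added to P.
  Insert 4 (step 1): P = [4];  Q = [1]
  Insert 7 (step 2): P = [4, 7];  Q = [1, 2]
  Insert 6 (step 3): P = [4, 6] / [7];  Q = [1, 2] / [3]
  Insert 1 (step 4): P = [1, 6] / [4] / [7];  Q = [1, 2] / [3] / [4]
  Insert 3 (step 5): P = [1, 3] / [4, 6] / [7];  Q = [1, 2] / [3, 5] / [4]
  Insert 5 (step 6): P = [1, 3, 5] / [4, 6] / [7];  Q = [1, 2, 6] / [3, 5] / [4]
  Insert 2 (step 7): P = [1, 2, 5] / [3, 6] / [4] / [7];  Q = [1, 2, 6] / [3, 5] / [4] / [7]
Final shape: (3, 2, 1, 1).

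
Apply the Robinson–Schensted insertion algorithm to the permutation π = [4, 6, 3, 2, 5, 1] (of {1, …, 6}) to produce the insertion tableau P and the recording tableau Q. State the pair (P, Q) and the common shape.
P = [1, 5] / [2, 6] / [3] / [4];  Q = [1, 2] / [3, 5] / [4] / [6];  common shape = (2, 2, 1, 1)

Row-insert the values π_1, π_2, … into P one at a time, bumping the leftmost entry strictly greater than the inserted value down to the next row. The recording tableau Q records, in position (i, j), the step at which that cell was added to P.
  Insert 4 (step 1): P = [4];  Q = [1]
  Insert 6 (step 2): P = [4, 6];  Q = [1, 2]
  Insert 3 (step 3): P = [3, 6] / [4];  Q = [1, 2] / [3]
  Insert 2 (step 4): P = [2, 6] / [3] / [4];  Q = [1, 2] / [3] / [4]
  Insert 5 (step 5): P = [2, 5] / [3, 6] / [4];  Q = [1, 2] / [3, 5] / [4]
  Insert 1 (step 6): P = [1, 5] / [2, 6] / [3] / [4];  Q = [1, 2] / [3, 5] / [4] / [6]
Final shape: (2, 2, 1, 1).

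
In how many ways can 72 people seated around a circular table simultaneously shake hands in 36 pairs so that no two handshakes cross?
C_36 = 11959798385860453492

These noncrossing handshakes are counted by the Catalan number C_n = (1/(n + 1)) · C(2n, n). For n = 36: C_36 = (1/37) · C(72, 36) = 442512540276836779204/37 = 11959798385860453492.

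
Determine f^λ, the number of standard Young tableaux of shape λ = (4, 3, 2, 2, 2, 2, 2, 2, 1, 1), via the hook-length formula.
# SYT of shape (4, 3, 2, 2, 2, 2, 2, 2, 1, 1) = 17093160

Hook-length formula: f^λ = n! / Π hook(c), product over all cells c of the Young diagram. For λ = (4, 3, 2, 2, 2, 2, 2, 2, 1, 1), n = 21 boxes. Hook lengths by row (left-to-right, top-to-bottom): [13, 10, 3, 1]; [11, 8, 1]; [9, 6]; [8, 5]; [7, 4]; [6, 3]; [5, 2]; [4, 1]; [2]; [1]. Product of hooks = 2988969984000. So f^λ = 21! / 2988969984000 = 51090942171709440000 / 2988969984000 = 17093160.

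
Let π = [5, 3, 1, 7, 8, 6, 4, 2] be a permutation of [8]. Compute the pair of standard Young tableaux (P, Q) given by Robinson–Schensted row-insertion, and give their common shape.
P = [1, 2, 8] / [3, 4] / [5, 6] / [7];  Q = [1, 4, 5] / [2, 6] / [3, 7] / [8];  common shape = (3, 2, 2, 1)

Row-insert the values π_1, π_2, … into P one at a time, bumping the leftmost entry strictly greater than the inserted value down to the next row. The recording tableau Q records, in position (i, j), the step at which that cell was added to P.
  Insert 5 (step 1): P = [5];  Q = [1]
  Insert 3 (step 2): P = [3] / [5];  Q = [1] / [2]
  Insert 1 (step 3): P = [1] / [3] / [5];  Q = [1] / [2] / [3]
  Insert 7 (step 4): P = [1, 7] / [3] / [5];  Q = [1, 4] / [2] / [3]
  Insert 8 (step 5): P = [1, 7, 8] / [3] / [5];  Q = [1, 4, 5] / [2] / [3]
  Insert 6 (step 6): P = [1, 6, 8] / [3, 7] / [5];  Q = [1, 4, 5] / [2, 6] / [3]
  Insert 4 (step 7): P = [1, 4, 8] / [3, 6] / [5, 7];  Q = [1, 4, 5] / [2, 6] / [3, 7]
  Insert 2 (step 8): P = [1, 2, 8] / [3, 4] / [5, 6] / [7];  Q = [1, 4, 5] / [2, 6] / [3, 7] / [8]
Final shape: (3, 2, 2, 1).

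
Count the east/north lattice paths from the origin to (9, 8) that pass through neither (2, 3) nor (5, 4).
Number of paths = 10370

Inclusion–exclusion. Total paths: C(17, 9) = 24310. Through P₁: C(5, 2)·C(12, 7) = 7920. Through P₂: C(9, 5)·C(8, 4) = 8820. Since P₁ is strictly southwest of P₂, a monotone path through both must visit P₁ then P₂; paths through both = C(5, 2)·C(4, 3)·C(8, 4) = 2800. Avoid both = 24310 − 7920 − 8820 + 2800 = 10370.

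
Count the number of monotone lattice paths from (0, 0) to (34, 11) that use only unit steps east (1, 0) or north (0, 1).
Number of paths = 10150595910

A monotone lattice path from (0, 0) to (34, 11) consists of 34 east steps and 11 north steps in some order, so it is determined by which 34 of the 45 steps are east. The count is C(45, 34) = 10150595910.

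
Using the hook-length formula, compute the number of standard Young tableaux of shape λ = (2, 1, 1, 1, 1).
# SYT of shape (2, 1, 1, 1, 1) = 5

Hook-length formula: f^λ = n! / Π hook(c), product over all cells c of the Young diagram. For λ = (2, 1, 1, 1, 1), n = 6 boxes. Hook lengths by row (left-to-right, top-to-bottom): [6, 1]; [4]; [3]; [2]; [1]. Product of hooks = 144. So f^λ = 6! / 144 = 720 / 144 = 5.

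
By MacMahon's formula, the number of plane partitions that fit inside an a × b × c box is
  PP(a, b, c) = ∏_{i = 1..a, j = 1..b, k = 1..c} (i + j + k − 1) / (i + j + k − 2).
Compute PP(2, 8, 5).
PP(2, 8, 5) = 429429

Evaluate the triple product over i = 1..2, j = 1..8, k = 1..5. The factors are (2/1) · (3/2) · (4/3) · (5/4) · (6/5) · (3/2) · (4/3) · (5/4) · … (80 factors total). The numerators and denominators telescope so the product is an integer; carrying out the multiplication exactly gives PP(2, 8, 5) = 429429.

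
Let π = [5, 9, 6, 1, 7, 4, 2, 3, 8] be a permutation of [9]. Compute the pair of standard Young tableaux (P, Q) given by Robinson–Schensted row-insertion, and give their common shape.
P = [1, 2, 3, 8] / [4, 6, 7] / [5] / [9];  Q = [1, 2, 5, 9] / [3, 6, 8] / [4] / [7];  common shape = (4, 3, 1, 1)

Row-insert the values π_1, π_2, … into P one at a time, bumping the leftmost entry strictly greater than the inserted value down to the next row. The recording tableau Q records, in position (i, j), the step at which that cell was added to P.
  Insert 5 (step 1): P = [5];  Q = [1]
  Insert 9 (step 2): P = [5, 9];  Q = [1, 2]
  Insert 6 (step 3): P = [5, 6] / [9];  Q = [1, 2] / [3]
  Insert 1 (step 4): P = [1, 6] / [5] / [9];  Q = [1, 2] / [3] / [4]
  Insert 7 (step 5): P = [1, 6, 7] / [5] / [9];  Q = [1, 2, 5] / [3] / [4]
  Insert 4 (step 6): P = [1, 4, 7] / [5, 6] / [9];  Q = [1, 2, 5] / [3, 6] / [4]
  Insert 2 (step 7): P = [1, 2, 7] / [4, 6] / [5] / [9];  Q = [1, 2, 5] / [3, 6] / [4] / [7]
  Insert 3 (step 8): P = [1, 2, 3] / [4, 6, 7] / [5] / [9];  Q = [1, 2, 5] / [3, 6, 8] / [4] / [7]
  Insert 8 (step 9): P = [1, 2, 3, 8] / [4, 6, 7] / [5] / [9];  Q = [1, 2, 5, 9] / [3, 6, 8] / [4] / [7]
Final shape: (4, 3, 1, 1).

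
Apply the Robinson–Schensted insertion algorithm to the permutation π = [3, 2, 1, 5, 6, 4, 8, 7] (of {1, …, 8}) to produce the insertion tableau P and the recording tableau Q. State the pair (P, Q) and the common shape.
P = [1, 4, 6, 7] / [2, 5, 8] / [3];  Q = [1, 4, 5, 7] / [2, 6, 8] / [3];  common shape = (4, 3, 1)

Row-insert the values π_1, π_2, … into P one at a time, bumping the leftmost entry strictly greater than the inserted value down to the next row. The recording tableau Q records, in position (i, j), the step at which that cell was added to P.
  Insert 3 (step 1): P = [3];  Q = [1]
  Insert 2 (step 2): P = [2] / [3];  Q = [1] / [2]
  Insert 1 (step 3): P = [1] / [2] / [3];  Q = [1] / [2] / [3]
  Insert 5 (step 4): P = [1, 5] / [2] / [3];  Q = [1, 4] / [2] / [3]
  Insert 6 (step 5): P = [1, 5, 6] / [2] / [3];  Q = [1, 4, 5] / [2] / [3]
  Insert 4 (step 6): P = [1, 4, 6] / [2, 5] / [3];  Q = [1, 4, 5] / [2, 6] / [3]
  Insert 8 (step 7): P = [1, 4, 6, 8] / [2, 5] / [3];  Q = [1, 4, 5, 7] / [2, 6] / [3]
  Insert 7 (step 8): P = [1, 4, 6, 7] / [2, 5, 8] / [3];  Q = [1, 4, 5, 7] / [2, 6, 8] / [3]
Final shape: (4, 3, 1).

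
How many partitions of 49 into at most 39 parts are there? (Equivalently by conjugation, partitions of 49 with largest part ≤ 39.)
p(49, parts ≤ 39) = 173428

Use the recurrence p(n, m) = p(n, m−1) + p(n−m, m): either the largest part is < m (count p(n, m−1)) or the largest part is exactly m (remove one copy of m, count p(n−m, m)). With p(0, ·) = 1 this gives p(49, parts ≤ 39) = 173428. (By conjugating Young diagrams, this also counts partitions of 49 into at most 39 parts.)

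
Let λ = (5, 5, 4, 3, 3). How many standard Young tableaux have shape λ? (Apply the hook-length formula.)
# SYT of shape (5, 5, 4, 3, 3) = 34641750

Hook-length formula: f^λ = n! / Π hook(c), product over all cells c of the Young diagram. For λ = (5, 5, 4, 3, 3), n = 20 boxes. Hook lengths by row (left-to-right, top-to-bottom): [9, 8, 7, 4, 2]; [8, 7, 6, 3, 1]; [6, 5, 4, 1]; [4, 3, 2]; [3, 2, 1]. Product of hooks = 70230343680. So f^λ = 20! / 70230343680 = 2432902008176640000 / 70230343680 = 34641750.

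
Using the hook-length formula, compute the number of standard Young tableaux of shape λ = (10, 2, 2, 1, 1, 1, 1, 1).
# SYT of shape (10, 2, 2, 1, 1, 1, 1, 1) = 1200420

Hook-length formula: f^λ = n! / Π hook(c), product over all cells c of the Young diagram. For λ = (10, 2, 2, 1, 1, 1, 1, 1), n = 19 boxes. Hook lengths by row (left-to-right, top-to-bottom): [17, 11, 8, 7, 6, 5, 4, 3, 2, 1]; [8, 2]; [7, 1]; [5]; [4]; [3]; [2]; [1]. Product of hooks = 101335449600. So f^λ = 19! / 101335449600 = 121645100408832000 / 101335449600 = 1200420.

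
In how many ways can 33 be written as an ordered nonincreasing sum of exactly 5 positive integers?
p(33, 5 parts) = 540

Partitions of n into exactly k parts are in bijection with partitions of n − k into at most k parts (subtract 1 from each part). So p(33, exactly 5) = p(28, parts ≤ 5). Computing via the recurrence p(m, j) = p(m, j−1) + p(m−j, j) gives 540.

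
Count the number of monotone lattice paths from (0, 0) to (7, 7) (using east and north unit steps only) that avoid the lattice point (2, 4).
Number of paths = 2592

Total paths from (0, 0) to (7, 7): C(14, 7) = 3432. Paths through (2, 4): (paths (0, 0) → (2, 4)) × (paths (2, 4) → (7, 7)) = C(6, 2) · C(8, 5) = 15 · 56 = 840. Avoidance count = 3432 − 840 = 2592.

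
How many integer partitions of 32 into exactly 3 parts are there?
p(32, 3 parts) = 85

Partitions of n into exactly k parts are in bijection with partitions of n − k into at most k parts (subtract 1 from each part). So p(32, exactly 3) = p(29, parts ≤ 3). Computing via the recurrence p(m, j) = p(m, j−1) + p(m−j, j) gives 85.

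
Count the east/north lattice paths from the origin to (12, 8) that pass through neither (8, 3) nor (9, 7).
Number of paths = 62720

Inclusion–exclusion. Total paths: C(20, 12) = 125970. Through P₁: C(11, 8)·C(9, 4) = 20790. Through P₂: C(16, 9)·C(4, 3) = 45760. Since P₁ is strictly southwest of P₂, a monotone path through both must visit P₁ then P₂; paths through both = C(11, 8)·C(5, 1)·C(4, 3) = 3300. Avoid both = 125970 − 20790 − 45760 + 3300 = 62720.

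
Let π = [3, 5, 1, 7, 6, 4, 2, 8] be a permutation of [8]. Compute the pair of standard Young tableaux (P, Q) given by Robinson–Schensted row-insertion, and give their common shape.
P = [1, 2, 6, 8] / [3, 4] / [5] / [7];  Q = [1, 2, 4, 8] / [3, 5] / [6] / [7];  common shape = (4, 2, 1, 1)

Row-insert the values π_1, π_2, … into P one at a time, bumping the leftmost entry strictly greater than the inserted value down to the next row. The recording tableau Q records, in position (i, j), the step at which that cell was added to P.
  Insert 3 (step 1): P = [3];  Q = [1]
  Insert 5 (step 2): P = [3, 5];  Q = [1, 2]
  Insert 1 (step 3): P = [1, 5] / [3];  Q = [1, 2] / [3]
  Insert 7 (step 4): P = [1, 5, 7] / [3];  Q = [1, 2, 4] / [3]
  Insert 6 (step 5): P = [1, 5, 6] / [3, 7];  Q = [1, 2, 4] / [3, 5]
  Insert 4 (step 6): P = [1, 4, 6] / [3, 5] / [7];  Q = [1, 2, 4] / [3, 5] / [6]
  Insert 2 (step 7): P = [1, 2, 6] / [3, 4] / [5] / [7];  Q = [1, 2, 4] / [3, 5] / [6] / [7]
  Insert 8 (step 8): P = [1, 2, 6, 8] / [3, 4] / [5] / [7];  Q = [1, 2, 4, 8] / [3, 5] / [6] / [7]
Final shape: (4, 2, 1, 1).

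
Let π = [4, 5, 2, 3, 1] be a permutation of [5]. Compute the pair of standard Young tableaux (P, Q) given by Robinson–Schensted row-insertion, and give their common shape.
P = [1, 3] / [2, 5] / [4];  Q = [1, 2] / [3, 4] / [5];  common shape = (2, 2, 1)

Row-insert the values π_1, π_2, … into P one at a time, bumping the leftmost entry strictly greater than the inserted value down to the next row. The recording tableau Q records, in position (i, j), the step at which that cell was added to P.
  Insert 4 (step 1): P = [4];  Q = [1]
  Insert 5 (step 2): P = [4, 5];  Q = [1, 2]
  Insert 2 (step 3): P = [2, 5] / [4];  Q = [1, 2] / [3]
  Insert 3 (step 4): P = [2, 3] / [4, 5];  Q = [1, 2] / [3, 4]
  Insert 1 (step 5): P = [1, 3] / [2, 5] / [4];  Q = [1, 2] / [3, 4] / [5]
Final shape: (2, 2, 1).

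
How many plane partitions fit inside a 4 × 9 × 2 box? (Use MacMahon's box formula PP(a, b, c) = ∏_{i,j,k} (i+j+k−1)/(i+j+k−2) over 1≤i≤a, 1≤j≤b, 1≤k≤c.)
PP(4, 9, 2) = 143143

Evaluate the triple product over i = 1..4, j = 1..9, k = 1..2. The factors are (2/1) · (3/2) · (3/2) · (4/3) · (4/3) · (5/4) · (5/4) · (6/5) · … (72 factors total). The numerators and denominators telescope so the product is an integer; carrying out the multiplication exactly gives PP(4, 9, 2) = 143143.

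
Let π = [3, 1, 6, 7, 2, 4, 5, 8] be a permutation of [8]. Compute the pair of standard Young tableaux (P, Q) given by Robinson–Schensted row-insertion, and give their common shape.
P = [1, 2, 4, 5, 8] / [3, 6, 7];  Q = [1, 3, 4, 7, 8] / [2, 5, 6];  common shape = (5, 3)

Row-insert the values π_1, π_2, … into P one at a time, bumping the leftmost entry strictly greater than the inserted value down to the next row. The recording tableau Q records, in position (i, j), the step at which that cell was added to P.
  Insert 3 (step 1): P = [3];  Q = [1]
  Insert 1 (step 2): P = [1] / [3];  Q = [1] / [2]
  Insert 6 (step 3): P = [1, 6] / [3];  Q = [1, 3] / [2]
  Insert 7 (step 4): P = [1, 6, 7] / [3];  Q = [1, 3, 4] / [2]
  Insert 2 (step 5): P = [1, 2, 7] / [3, 6];  Q = [1, 3, 4] / [2, 5]
  Insert 4 (step 6): P = [1, 2, 4] / [3, 6, 7];  Q = [1, 3, 4] / [2, 5, 6]
  Insert 5 (step 7): P = [1, 2, 4, 5] / [3, 6, 7];  Q = [1, 3, 4, 7] / [2, 5, 6]
  Insert 8 (step 8): P = [1, 2, 4, 5, 8] / [3, 6, 7];  Q = [1, 3, 4, 7, 8] / [2, 5, 6]
Final shape: (5, 3).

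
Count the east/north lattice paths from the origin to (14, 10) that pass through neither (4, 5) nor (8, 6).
Number of paths = 1084548

Inclusion–exclusion. Total paths: C(24, 14) = 1961256. Through P₁: C(9, 4)·C(15, 10) = 378378. Through P₂: C(14, 8)·C(10, 6) = 630630. Since P₁ is strictly southwest of P₂, a monotone path through both must visit P₁ then P₂; paths through both = C(9, 4)·C(5, 4)·C(10, 6) = 132300. Avoid both = 1961256 − 378378 − 630630 + 132300 = 1084548.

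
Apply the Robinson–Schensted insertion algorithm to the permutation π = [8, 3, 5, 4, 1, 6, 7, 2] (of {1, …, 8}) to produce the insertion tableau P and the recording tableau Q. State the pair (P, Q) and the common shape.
P = [1, 2, 6, 7] / [3, 4] / [5] / [8];  Q = [1, 3, 6, 7] / [2, 8] / [4] / [5];  common shape = (4, 2, 1, 1)

Row-insert the values π_1, π_2, … into P one at a time, bumping the leftmost entry strictly greater than the inserted value down to the next row. The recording tableau Q records, in position (i, j), the step at which that cell was added to P.
  Insert 8 (step 1): P = [8];  Q = [1]
  Insert 3 (step 2): P = [3] / [8];  Q = [1] / [2]
  Insert 5 (step 3): P = [3, 5] / [8];  Q = [1, 3] / [2]
  Insert 4 (step 4): P = [3, 4] / [5] / [8];  Q = [1, 3] / [2] / [4]
  Insert 1 (step 5): P = [1, 4] / [3] / [5] / [8];  Q = [1, 3] / [2] / [4] / [5]
  Insert 6 (step 6): P = [1, 4, 6] / [3] / [5] / [8];  Q = [1, 3, 6] / [2] / [4] / [5]
  Insert 7 (step 7): P = [1, 4, 6, 7] / [3] / [5] / [8];  Q = [1, 3, 6, 7] / [2] / [4] / [5]
  Insert 2 (step 8): P = [1, 2, 6, 7] / [3, 4] / [5] / [8];  Q = [1, 3, 6, 7] / [2, 8] / [4] / [5]
Final shape: (4, 2, 1, 1).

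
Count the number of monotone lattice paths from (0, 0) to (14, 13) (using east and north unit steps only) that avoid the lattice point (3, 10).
Number of paths = 19954196

Total paths from (0, 0) to (14, 13): C(27, 14) = 20058300. Paths through (3, 10): (paths (0, 0) → (3, 10)) × (paths (3, 10) → (14, 13)) = C(13, 3) · C(14, 11) = 286 · 364 = 104104. Avoidance count = 20058300 − 104104 = 19954196.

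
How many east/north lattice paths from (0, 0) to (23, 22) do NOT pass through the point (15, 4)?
Number of paths = 4110659985900

Total paths from (0, 0) to (23, 22): C(45, 23) = 4116715363800. Paths through (15, 4): (paths (0, 0) → (15, 4)) × (paths (15, 4) → (23, 22)) = C(19, 15) · C(26, 8) = 3876 · 1562275 = 6055377900. Avoidance count = 4116715363800 − 6055377900 = 4110659985900.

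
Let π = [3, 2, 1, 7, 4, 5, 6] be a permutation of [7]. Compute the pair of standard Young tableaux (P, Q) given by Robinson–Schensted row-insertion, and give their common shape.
P = [1, 4, 5, 6] / [2, 7] / [3];  Q = [1, 4, 6, 7] / [2, 5] / [3];  common shape = (4, 2, 1)

Row-insert the values π_1, π_2, … into P one at a time, bumping the leftmost entry strictly greater than the inserted value down to the next row. The recording tableau Q records, in position (i, j), the step at which that cell was added to P.
  Insert 3 (step 1): P = [3];  Q = [1]
  Insert 2 (step 2): P = [2] / [3];  Q = [1] / [2]
  Insert 1 (step 3): P = [1] / [2] / [3];  Q = [1] / [2] / [3]
  Insert 7 (step 4): P = [1, 7] / [2] / [3];  Q = [1, 4] / [2] / [3]
  Insert 4 (step 5): P = [1, 4] / [2, 7] / [3];  Q = [1, 4] / [2, 5] / [3]
  Insert 5 (step 6): P = [1, 4, 5] / [2, 7] / [3];  Q = [1, 4, 6] / [2, 5] / [3]
  Insert 6 (step 7): P = [1, 4, 5, 6] / [2, 7] / [3];  Q = [1, 4, 6, 7] / [2, 5] / [3]
Final shape: (4, 2, 1).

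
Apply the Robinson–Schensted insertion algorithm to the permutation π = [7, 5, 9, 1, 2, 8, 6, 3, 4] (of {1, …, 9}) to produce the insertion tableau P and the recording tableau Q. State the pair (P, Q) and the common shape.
P = [1, 2, 3, 4] / [5, 6] / [7, 8] / [9];  Q = [1, 3, 6, 9] / [2, 5] / [4, 7] / [8];  common shape = (4, 2, 2, 1)

Row-insert the values π_1, π_2, … into P one at a time, bumping the leftmost entry strictly greater than the inserted value down to the next row. The recording tableau Q records, in position (i, j), the step at which that cell was added to P.
  Insert 7 (step 1): P = [7];  Q = [1]
  Insert 5 (step 2): P = [5] / [7];  Q = [1] / [2]
  Insert 9 (step 3): P = [5, 9] / [7];  Q = [1, 3] / [2]
  Insert 1 (step 4): P = [1, 9] / [5] / [7];  Q = [1, 3] / [2] / [4]
  Insert 2 (step 5): P = [1, 2] / [5, 9] / [7];  Q = [1, 3] / [2, 5] / [4]
  Insert 8 (step 6): P = [1, 2, 8] / [5, 9] / [7];  Q = [1, 3, 6] / [2, 5] / [4]
  Insert 6 (step 7): P = [1, 2, 6] / [5, 8] / [7, 9];  Q = [1, 3, 6] / [2, 5] / [4, 7]
  Insert 3 (step 8): P = [1, 2, 3] / [5, 6] / [7, 8] / [9];  Q = [1, 3, 6] / [2, 5] / [4, 7] / [8]
  Insert 4 (step 9): P = [1, 2, 3, 4] / [5, 6] / [7, 8] / [9];  Q = [1, 3, 6, 9] / [2, 5] / [4, 7] / [8]
Final shape: (4, 2, 2, 1).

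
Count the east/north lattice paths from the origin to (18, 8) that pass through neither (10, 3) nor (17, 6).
Number of paths = 994312

Inclusion–exclusion. Total paths: C(26, 18) = 1562275. Through P₁: C(13, 10)·C(13, 8) = 368082. Through P₂: C(23, 17)·C(3, 1) = 302841. Since P₁ is strictly southwest of P₂, a monotone path through both must visit P₁ then P₂; paths through both = C(13, 10)·C(10, 7)·C(3, 1) = 102960. Avoid both = 1562275 − 368082 − 302841 + 102960 = 994312.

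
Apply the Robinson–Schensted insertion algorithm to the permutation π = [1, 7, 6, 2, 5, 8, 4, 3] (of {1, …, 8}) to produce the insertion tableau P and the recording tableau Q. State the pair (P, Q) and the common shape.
P = [1, 2, 3, 8] / [4] / [5] / [6] / [7];  Q = [1, 2, 5, 6] / [3] / [4] / [7] / [8];  common shape = (4, 1, 1, 1, 1)

Row-insert the values π_1, π_2, … into P one at a time, bumping the leftmost entry strictly greater than the inserted value down to the next row. The recording tableau Q records, in position (i, j), the step at which that cell was added to P.
  Insert 1 (step 1): P = [1];  Q = [1]
  Insert 7 (step 2): P = [1, 7];  Q = [1, 2]
  Insert 6 (step 3): P = [1, 6] / [7];  Q = [1, 2] / [3]
  Insert 2 (step 4): P = [1, 2] / [6] / [7];  Q = [1, 2] / [3] / [4]
  Insert 5 (step 5): P = [1, 2, 5] / [6] / [7];  Q = [1, 2, 5] / [3] / [4]
  Insert 8 (step 6): P = [1, 2, 5, 8] / [6] / [7];  Q = [1, 2, 5, 6] / [3] / [4]
  Insert 4 (step 7): P = [1, 2, 4, 8] / [5] / [6] / [7];  Q = [1, 2, 5, 6] / [3] / [4] / [7]
  Insert 3 (step 8): P = [1, 2, 3, 8] / [4] / [5] / [6] / [7];  Q = [1, 2, 5, 6] / [3] / [4] / [7] / [8]
Final shape: (4, 1, 1, 1, 1).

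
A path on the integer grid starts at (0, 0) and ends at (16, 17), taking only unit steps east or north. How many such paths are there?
Number of paths = 1166803110

A monotone lattice path from (0, 0) to (16, 17) consists of 16 east steps and 17 north steps in some order, so it is determined by which 16 of the 33 steps are east. The count is C(33, 16) = 1166803110.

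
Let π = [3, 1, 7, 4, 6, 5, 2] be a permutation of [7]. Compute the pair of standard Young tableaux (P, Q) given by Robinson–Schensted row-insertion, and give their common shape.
P = [1, 2, 5] / [3, 4] / [6] / [7];  Q = [1, 3, 5] / [2, 4] / [6] / [7];  common shape = (3, 2, 1, 1)

Row-insert the values π_1, π_2, … into P one at a time, bumping the leftmost entry strictly greater than the inserted value down to the next row. The recording tableau Q records, in position (i, j), the step at which that cell was added to P.
  Insert 3 (step 1): P = [3];  Q = [1]
  Insert 1 (step 2): P = [1] / [3];  Q = [1] / [2]
  Insert 7 (step 3): P = [1, 7] / [3];  Q = [1, 3] / [2]
  Insert 4 (step 4): P = [1, 4] / [3, 7];  Q = [1, 3] / [2, 4]
  Insert 6 (step 5): P = [1, 4, 6] / [3, 7];  Q = [1, 3, 5] / [2, 4]
  Insert 5 (step 6): P = [1, 4, 5] / [3, 6] / [7];  Q = [1, 3, 5] / [2, 4] / [6]
  Insert 2 (step 7): P = [1, 2, 5] / [3, 4] / [6] / [7];  Q = [1, 3, 5] / [2, 4] / [6] / [7]
Final shape: (3, 2, 1, 1).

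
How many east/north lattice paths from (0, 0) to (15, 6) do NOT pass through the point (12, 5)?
Number of paths = 29512

Total paths from (0, 0) to (15, 6): C(21, 15) = 54264. Paths through (12, 5): (paths (0, 0) → (12, 5)) × (paths (12, 5) → (15, 6)) = C(17, 12) · C(4, 3) = 6188 · 4 = 24752. Avoidance count = 54264 − 24752 = 29512.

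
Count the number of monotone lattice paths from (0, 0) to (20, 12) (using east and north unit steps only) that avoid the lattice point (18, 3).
Number of paths = 225719690

Total paths from (0, 0) to (20, 12): C(32, 20) = 225792840. Paths through (18, 3): (paths (0, 0) → (18, 3)) × (paths (18, 3) → (20, 12)) = C(21, 18) · C(11, 2) = 1330 · 55 = 73150. Avoidance count = 225792840 − 73150 = 225719690.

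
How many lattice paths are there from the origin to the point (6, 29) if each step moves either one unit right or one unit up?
Number of paths = 1623160

A monotone lattice path from (0, 0) to (6, 29) consists of 6 east steps and 29 north steps in some order, so it is determined by which 6 of the 35 steps are east. The count is C(35, 6) = 1623160.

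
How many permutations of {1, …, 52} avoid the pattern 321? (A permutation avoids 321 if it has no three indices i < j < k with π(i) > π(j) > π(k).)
C_52 = 29869166945772625950142417512

These 321-avoiding permutations are counted by the Catalan number C_n = (1/(n + 1)) · C(2n, n). For n = 52: C_52 = (1/53) · C(104, 52) = 1583065848125949175357548128136/53 = 29869166945772625950142417512.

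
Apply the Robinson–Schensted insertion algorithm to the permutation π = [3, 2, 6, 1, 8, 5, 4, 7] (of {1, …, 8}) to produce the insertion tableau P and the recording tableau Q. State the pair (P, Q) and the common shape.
P = [1, 4, 7] / [2, 5, 8] / [3, 6];  Q = [1, 3, 5] / [2, 6, 8] / [4, 7];  common shape = (3, 3, 2)

Row-insert the values π_1, π_2, … into P one at a time, bumping the leftmost entry strictly greater than the inserted value down to the next row. The recording tableau Q records, in position (i, j), the step at which that cell was added to P.
  Insert 3 (step 1): P = [3];  Q = [1]
  Insert 2 (step 2): P = [2] / [3];  Q = [1] / [2]
  Insert 6 (step 3): P = [2, 6] / [3];  Q = [1, 3] / [2]
  Insert 1 (step 4): P = [1, 6] / [2] / [3];  Q = [1, 3] / [2] / [4]
  Insert 8 (step 5): P = [1, 6, 8] / [2] / [3];  Q = [1, 3, 5] / [2] / [4]
  Insert 5 (step 6): P = [1, 5, 8] / [2, 6] / [3];  Q = [1, 3, 5] / [2, 6] / [4]
  Insert 4 (step 7): P = [1, 4, 8] / [2, 5] / [3, 6];  Q = [1, 3, 5] / [2, 6] / [4, 7]
  Insert 7 (step 8): P = [1, 4, 7] / [2, 5, 8] / [3, 6];  Q = [1, 3, 5] / [2, 6, 8] / [4, 7]
Final shape: (3, 3, 2).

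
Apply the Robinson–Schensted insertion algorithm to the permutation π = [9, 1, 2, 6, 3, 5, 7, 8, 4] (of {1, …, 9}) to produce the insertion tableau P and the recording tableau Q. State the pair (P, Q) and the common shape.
P = [1, 2, 3, 4, 7, 8] / [5] / [6] / [9];  Q = [1, 3, 4, 6, 7, 8] / [2] / [5] / [9];  common shape = (6, 1, 1, 1)

Row-insert the values π_1, π_2, … into P one at a time, bumping the leftmost entry strictly greater than the inserted value down to the next row. The recording tableau Q records, in position (i, j), the step at which that cell was added to P.
  Insert 9 (step 1): P = [9];  Q = [1]
  Insert 1 (step 2): P = [1] / [9];  Q = [1] / [2]
  Insert 2 (step 3): P = [1, 2] / [9];  Q = [1, 3] / [2]
  Insert 6 (step 4): P = [1, 2, 6] / [9];  Q = [1, 3, 4] / [2]
  Insert 3 (step 5): P = [1, 2, 3] / [6] / [9];  Q = [1, 3, 4] / [2] / [5]
  Insert 5 (step 6): P = [1, 2, 3, 5] / [6] / [9];  Q = [1, 3, 4, 6] / [2] / [5]
  Insert 7 (step 7): P = [1, 2, 3, 5, 7] / [6] / [9];  Q = [1, 3, 4, 6, 7] / [2] / [5]
  Insert 8 (step 8): P = [1, 2, 3, 5, 7, 8] / [6] / [9];  Q = [1, 3, 4, 6, 7, 8] / [2] / [5]
  Insert 4 (step 9): P = [1, 2, 3, 4, 7, 8] / [5] / [6] / [9];  Q = [1, 3, 4, 6, 7, 8] / [2] / [5] / [9]
Final shape: (6, 1, 1, 1).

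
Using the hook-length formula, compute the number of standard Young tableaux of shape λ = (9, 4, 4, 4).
# SYT of shape (9, 4, 4, 4) = 34566168

Hook-length formula: f^λ = n! / Π hook(c), product over all cells c of the Young diagram. For λ = (9, 4, 4, 4), n = 21 boxes. Hook lengths by row (left-to-right, top-to-bottom): [12, 11, 10, 9, 5, 4, 3, 2, 1]; [6, 5, 4, 3]; [5, 4, 3, 2]; [4, 3, 2, 1]. Product of hooks = 1478062080000. So f^λ = 21! / 1478062080000 = 51090942171709440000 / 1478062080000 = 34566168.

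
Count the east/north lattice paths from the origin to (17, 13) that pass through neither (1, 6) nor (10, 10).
Number of paths = 96473631

Inclusion–exclusion. Total paths: C(30, 17) = 119759850. Through P₁: C(7, 1)·C(23, 16) = 1716099. Through P₂: C(20, 10)·C(10, 7) = 22170720. Since P₁ is strictly southwest of P₂, a monotone path through both must visit P₁ then P₂; paths through both = C(7, 1)·C(13, 9)·C(10, 7) = 600600. Avoid both = 119759850 − 1716099 − 22170720 + 600600 = 96473631.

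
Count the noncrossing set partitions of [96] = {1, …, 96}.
C_96 = 3721443204405954385563870541379246659709506697378694300

These noncrossing partitions are counted by the Catalan number C_n = (1/(n + 1)) · C(2n, n). For n = 96: C_96 = (1/97) · C(192, 96) = 360979990827377575399695442513786925991822149645733347100/97 = 3721443204405954385563870541379246659709506697378694300.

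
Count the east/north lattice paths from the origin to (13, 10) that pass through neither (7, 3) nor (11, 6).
Number of paths = 815506

Inclusion–exclusion. Total paths: C(23, 13) = 1144066. Through P₁: C(10, 7)·C(13, 6) = 205920. Through P₂: C(17, 11)·C(6, 2) = 185640. Since P₁ is strictly southwest of P₂, a monotone path through both must visit P₁ then P₂; paths through both = C(10, 7)·C(7, 4)·C(6, 2) = 63000. Avoid both = 1144066 − 205920 − 185640 + 63000 = 815506.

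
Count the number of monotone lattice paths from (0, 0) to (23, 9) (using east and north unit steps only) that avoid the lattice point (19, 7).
Number of paths = 18181800

Total paths from (0, 0) to (23, 9): C(32, 23) = 28048800. Paths through (19, 7): (paths (0, 0) → (19, 7)) × (paths (19, 7) → (23, 9)) = C(26, 19) · C(6, 4) = 657800 · 15 = 9867000. Avoidance count = 28048800 − 9867000 = 18181800.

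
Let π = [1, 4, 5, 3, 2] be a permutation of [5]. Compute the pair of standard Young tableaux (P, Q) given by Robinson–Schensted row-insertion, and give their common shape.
P = [1, 2, 5] / [3] / [4];  Q = [1, 2, 3] / [4] / [5];  common shape = (3, 1, 1)

Row-insert the values π_1, π_2, … into P one at a time, bumping the leftmost entry strictly greater than the inserted value down to the next row. The recording tableau Q records, in position (i, j), the step at which that cell was added to P.
  Insert 1 (step 1): P = [1];  Q = [1]
  Insert 4 (step 2): P = [1, 4];  Q = [1, 2]
  Insert 5 (step 3): P = [1, 4, 5];  Q = [1, 2, 3]
  Insert 3 (step 4): P = [1, 3, 5] / [4];  Q = [1, 2, 3] / [4]
  Insert 2 (step 5): P = [1, 2, 5] / [3] / [4];  Q = [1, 2, 3] / [4] / [5]
Final shape: (3, 1, 1).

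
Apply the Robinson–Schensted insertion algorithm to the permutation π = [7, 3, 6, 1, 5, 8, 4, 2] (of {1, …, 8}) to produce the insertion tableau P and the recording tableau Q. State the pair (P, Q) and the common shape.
P = [1, 2, 8] / [3, 4] / [5] / [6] / [7];  Q = [1, 3, 6] / [2, 5] / [4] / [7] / [8];  common shape = (3, 2, 1, 1, 1)

Row-insert the values π_1, π_2, … into P one at a time, bumping the leftmost entry strictly greater than the inserted value down to the next row. The recording tableau Q records, in position (i, j), the step at which that cell was added to P.
  Insert 7 (step 1): P = [7];  Q = [1]
  Insert 3 (step 2): P = [3] / [7];  Q = [1] / [2]
  Insert 6 (step 3): P = [3, 6] / [7];  Q = [1, 3] / [2]
  Insert 1 (step 4): P = [1, 6] / [3] / [7];  Q = [1, 3] / [2] / [4]
  Insert 5 (step 5): P = [1, 5] / [3, 6] / [7];  Q = [1, 3] / [2, 5] / [4]
  Insert 8 (step 6): P = [1, 5, 8] / [3, 6] / [7];  Q = [1, 3, 6] / [2, 5] / [4]
  Insert 4 (step 7): P = [1, 4, 8] / [3, 5] / [6] / [7];  Q = [1, 3, 6] / [2, 5] / [4] / [7]
  Insert 2 (step 8): P = [1, 2, 8] / [3, 4] / [5] / [6] / [7];  Q = [1, 3, 6] / [2, 5] / [4] / [7] / [8]
Final shape: (3, 2, 1, 1, 1).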